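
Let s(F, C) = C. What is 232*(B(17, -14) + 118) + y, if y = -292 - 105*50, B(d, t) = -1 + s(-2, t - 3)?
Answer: 17658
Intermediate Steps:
B(d, t) = -4 + t (B(d, t) = -1 + (t - 3) = -1 + (-3 + t) = -4 + t)
y = -5542 (y = -292 - 5250 = -5542)
232*(B(17, -14) + 118) + y = 232*((-4 - 14) + 118) - 5542 = 232*(-18 + 118) - 5542 = 232*100 - 5542 = 23200 - 5542 = 17658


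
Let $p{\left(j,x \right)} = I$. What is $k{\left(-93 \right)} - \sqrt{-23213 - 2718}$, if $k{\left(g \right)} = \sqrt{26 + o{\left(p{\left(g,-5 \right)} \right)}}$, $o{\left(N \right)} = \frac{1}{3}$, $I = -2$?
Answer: $\frac{\sqrt{237}}{3} - i \sqrt{25931} \approx 5.1316 - 161.03 i$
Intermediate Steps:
$p{\left(j,x \right)} = -2$
$o{\left(N \right)} = \frac{1}{3}$
$k{\left(g \right)} = \frac{\sqrt{237}}{3}$ ($k{\left(g \right)} = \sqrt{26 + \frac{1}{3}} = \sqrt{\frac{79}{3}} = \frac{\sqrt{237}}{3}$)
$k{\left(-93 \right)} - \sqrt{-23213 - 2718} = \frac{\sqrt{237}}{3} - \sqrt{-23213 - 2718} = \frac{\sqrt{237}}{3} - \sqrt{-25931} = \frac{\sqrt{237}}{3} - i \sqrt{25931}$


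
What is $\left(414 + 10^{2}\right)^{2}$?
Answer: $264196$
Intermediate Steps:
$\left(414 + 10^{2}\right)^{2} = \left(414 + 100\right)^{2} = 514^{2} = 264196$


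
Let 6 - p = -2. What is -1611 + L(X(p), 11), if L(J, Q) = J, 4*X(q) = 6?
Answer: -3219/2 ≈ -1609.5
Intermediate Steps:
p = 8 (p = 6 - 1*(-2) = 6 + 2 = 8)
X(q) = 3/2 (X(q) = (¼)*6 = 3/2)
-1611 + L(X(p), 11) = -1611 + 3/2 = -3219/2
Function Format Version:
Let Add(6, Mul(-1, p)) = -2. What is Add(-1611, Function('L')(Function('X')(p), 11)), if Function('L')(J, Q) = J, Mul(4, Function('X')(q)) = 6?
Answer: Rational(-3219, 2) ≈ -1609.5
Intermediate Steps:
p = 8 (p = Add(6, Mul(-1, -2)) = Add(6, 2) = 8)
Function('X')(q) = Rational(3, 2) (Function('X')(q) = Mul(Rational(1, 4), 6) = Rational(3, 2))
Add(-1611, Function('L')(Function('X')(p), 11)) = Add(-1611, Rational(3, 2)) = Rational(-3219, 2)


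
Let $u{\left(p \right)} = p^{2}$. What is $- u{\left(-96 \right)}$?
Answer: $-9216$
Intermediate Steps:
$- u{\left(-96 \right)} = - \left(-96\right)^{2} = \left(-1\right) 9216 = -9216$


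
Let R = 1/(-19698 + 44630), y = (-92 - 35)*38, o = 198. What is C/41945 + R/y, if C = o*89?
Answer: 2120311281559/5046899243240 ≈ 0.42012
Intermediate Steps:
y = -4826 (y = -127*38 = -4826)
C = 17622 (C = 198*89 = 17622)
R = 1/24932 ≈ 4.0109e-5
C/41945 + R/y = 17622/41945 + (1/24932)/(-4826) = 17622*(1/41945) + (1/24932)*(-1/4826) = 17622/41945 - 1/120321832 = 2120311281559/5046899243240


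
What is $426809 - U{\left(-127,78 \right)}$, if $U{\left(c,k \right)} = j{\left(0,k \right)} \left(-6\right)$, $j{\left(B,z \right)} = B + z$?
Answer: $427277$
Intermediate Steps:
$U{\left(c,k \right)} = - 6 k$ ($U{\left(c,k \right)} = \left(0 + k\right) \left(-6\right) = k \left(-6\right) = - 6 k$)
$426809 - U{\left(-127,78 \right)} = 426809 - \left(-6\right) 78 = 426809 - -468 = 426809 + 468 = 427277$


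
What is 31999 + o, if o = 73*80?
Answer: 37839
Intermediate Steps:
o = 5840
31999 + o = 31999 + 5840 = 37839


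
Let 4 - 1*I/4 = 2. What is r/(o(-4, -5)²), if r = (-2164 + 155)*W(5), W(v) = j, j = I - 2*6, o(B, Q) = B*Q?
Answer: 2009/100 ≈ 20.090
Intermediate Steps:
I = 8 (I = 16 - 4*2 = 16 - 8 = 8)
j = -4 (j = 8 - 2*6 = 8 - 12 = -4)
W(v) = -4
r = 8036 (r = (-2164 + 155)*(-4) = -2009*(-4) = 8036)
r/(o(-4, -5)²) = 8036/((-4*(-5))²) = 8036/(20²) = 8036/400 = 8036*(1/400) = 2009/100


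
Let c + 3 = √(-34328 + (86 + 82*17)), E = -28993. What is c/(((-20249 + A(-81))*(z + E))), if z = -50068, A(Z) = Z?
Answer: -3/1607310130 + 2*I*√2053/803655065 ≈ -1.8665e-9 + 1.1276e-7*I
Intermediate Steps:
c = -3 + 4*I*√2053 (c = -3 + √(-34328 + (86 + 82*17)) = -3 + √(-34328 + (86 + 1394)) = -3 + √(-34328 + 1480) = -3 + √(-32848) = -3 + 4*I*√2053 ≈ -3.0 + 181.24*I)
c/(((-20249 + A(-81))*(z + E))) = (-3 + 4*I*√2053)/(((-20249 - 81)*(-50068 - 28993))) = (-3 + 4*I*√2053)/((-20330*(-79061))) = (-3 + 4*I*√2053)/1607310130 = (-3 + 4*I*√2053)*(1/1607310130) = -3/1607310130 + 2*I*√2053/803655065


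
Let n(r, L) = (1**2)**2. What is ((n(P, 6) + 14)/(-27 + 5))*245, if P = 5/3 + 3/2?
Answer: -3675/22 ≈ -167.05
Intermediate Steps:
P = 19/6 (P = 5*(1/3) + 3*(1/2) = 5/3 + 3/2 = 19/6 ≈ 3.1667)
n(r, L) = 1 (n(r, L) = 1**2 = 1)
((n(P, 6) + 14)/(-27 + 5))*245 = ((1 + 14)/(-27 + 5))*245 = (15/(-22))*245 = (15*(-1/22))*245 = -15/22*245 = -3675/22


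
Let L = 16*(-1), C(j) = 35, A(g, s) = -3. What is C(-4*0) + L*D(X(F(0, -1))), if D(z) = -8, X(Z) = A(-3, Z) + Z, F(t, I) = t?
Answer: 163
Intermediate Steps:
L = -16
X(Z) = -3 + Z
C(-4*0) + L*D(X(F(0, -1))) = 35 - 16*(-8) = 35 + 128 = 163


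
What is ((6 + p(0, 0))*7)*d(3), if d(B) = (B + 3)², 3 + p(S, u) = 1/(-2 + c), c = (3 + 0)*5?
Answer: 10080/13 ≈ 775.38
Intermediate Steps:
c = 15 (c = 3*5 = 15)
p(S, u) = -38/13 (p(S, u) = -3 + 1/(-2 + 15) = -3 + 1/13 = -38/13)
d(B) = (3 + B)²
((6 + p(0, 0))*7)*d(3) = ((6 - 38/13)*7)*(3 + 3)² = ((40/13)*7)*6² = (280/13)*36 = 10080/13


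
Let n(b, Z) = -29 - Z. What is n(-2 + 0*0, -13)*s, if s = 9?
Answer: -144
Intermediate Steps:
n(-2 + 0*0, -13)*s = (-29 - 1*(-13))*9 = (-29 + 13)*9 = -16*9 = -144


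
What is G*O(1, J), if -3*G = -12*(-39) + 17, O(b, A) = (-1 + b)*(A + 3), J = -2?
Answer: 0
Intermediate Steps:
O(b, A) = (-1 + b)*(3 + A)
G = -485/3 (G = -(-12*(-39) + 17)/3 = -(468 + 17)/3 = -⅓*485 = -485/3 ≈ -161.67)
G*O(1, J) = -485*(-3 - 1*(-2) + 3*1 - 2*1)/3 = -485*(-3 + 2 + 3 - 2)/3 = -485/3*0 = 0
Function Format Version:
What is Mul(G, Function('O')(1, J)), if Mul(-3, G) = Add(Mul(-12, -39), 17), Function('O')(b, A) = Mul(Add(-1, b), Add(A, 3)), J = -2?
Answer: 0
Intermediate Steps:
Function('O')(b, A) = Mul(Add(-1, b), Add(3, A))
G = Rational(-485, 3) (G = Mul(Rational(-1, 3), Add(Mul(-12, -39), 17)) = Mul(Rational(-1, 3), Add(468, 17)) = Mul(Rational(-1, 3), 485) = Rational(-485, 3) ≈ -161.67)
Mul(G, Function('O')(1, J)) = Mul(Rational(-485, 3), Add(-3, Mul(-1, -2), Mul(3, 1), Mul(-2, 1))) = Mul(Rational(-485, 3), Add(-3, 2, 3, -2)) = Mul(Rational(-485, 3), 0) = 0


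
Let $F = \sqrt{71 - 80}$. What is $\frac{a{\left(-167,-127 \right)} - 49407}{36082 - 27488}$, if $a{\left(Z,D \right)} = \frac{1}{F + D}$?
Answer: $- \frac{797330293}{138689972} - \frac{3 i}{138689972} \approx -5.749 - 2.1631 \cdot 10^{-8} i$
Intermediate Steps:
$F = 3 i$ ($F = \sqrt{-9} = 3 i \approx 3.0 i$)
$a{\left(Z,D \right)} = \frac{1}{D + 3 i}$ ($a{\left(Z,D \right)} = \frac{1}{3 i + D} = \frac{1}{D + 3 i}$)
$\frac{a{\left(-167,-127 \right)} - 49407}{36082 - 27488} = \frac{\frac{1}{-127 + 3 i} - 49407}{36082 - 27488} = \frac{\frac{-127 - 3 i}{16138} - 49407}{8594} = \left(-49407 + \frac{-127 - 3 i}{16138}\right) \frac{1}{8594} = - \frac{49407}{8594} + \frac{-127 - 3 i}{138689972}$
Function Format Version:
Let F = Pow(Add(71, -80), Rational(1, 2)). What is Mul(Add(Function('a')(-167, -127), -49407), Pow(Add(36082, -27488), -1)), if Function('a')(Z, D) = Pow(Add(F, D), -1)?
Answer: Add(Rational(-797330293, 138689972), Mul(Rational(-3, 138689972), I)) ≈ Add(-5.7490, Mul(-2.1631e-8, I))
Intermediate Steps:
F = Mul(3, I) (F = Pow(-9, Rational(1, 2)) = Mul(3, I) ≈ Mul(3.0000, I))
Function('a')(Z, D) = Pow(Add(D, Mul(3, I)), -1) (Function('a')(Z, D) = Pow(Add(Mul(3, I), D), -1) = Pow(Add(D, Mul(3, I)), -1))
Mul(Add(Function('a')(-167, -127), -49407), Pow(Add(36082, -27488), -1)) = Mul(Add(Pow(Add(-127, Mul(3, I)), -1), -49407), Pow(Add(36082, -27488), -1)) = Mul(Add(Mul(Rational(1, 16138), Add(-127, Mul(-3, I))), -49407), Pow(8594, -1)) = Mul(Add(-49407, Mul(Rational(1, 16138), Add(-127, Mul(-3, I)))), Rational(1, 8594)) = Add(Rational(-49407, 8594), Mul(Rational(1, 138689972), Add(-127, Mul(-3, I))))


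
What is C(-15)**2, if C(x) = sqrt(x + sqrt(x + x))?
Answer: -15 + I*sqrt(30) ≈ -15.0 + 5.4772*I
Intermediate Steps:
C(x) = sqrt(x + sqrt(2)*sqrt(x)) (C(x) = sqrt(x + sqrt(2*x)) = sqrt(x + sqrt(2)*sqrt(x)))
C(-15)**2 = (sqrt(-15 + sqrt(2)*sqrt(-15)))**2 = (sqrt(-15 + sqrt(2)*(I*sqrt(15))))**2 = (sqrt(-15 + I*sqrt(30)))**2 = -15 + I*sqrt(30)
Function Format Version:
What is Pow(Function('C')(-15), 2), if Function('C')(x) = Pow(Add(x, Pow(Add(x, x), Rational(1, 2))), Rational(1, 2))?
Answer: Add(-15, Mul(I, Pow(30, Rational(1, 2)))) ≈ Add(-15.000, Mul(5.4772, I))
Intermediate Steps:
Function('C')(x) = Pow(Add(x, Mul(Pow(2, Rational(1, 2)), Pow(x, Rational(1, 2)))), Rational(1, 2)) (Function('C')(x) = Pow(Add(x, Pow(Mul(2, x), Rational(1, 2))), Rational(1, 2)) = Pow(Add(x, Mul(Pow(2, Rational(1, 2)), Pow(x, Rational(1, 2)))), Rational(1, 2)))
Pow(Function('C')(-15), 2) = Pow(Pow(Add(-15, Mul(Pow(2, Rational(1, 2)), Pow(-15, Rational(1, 2)))), Rational(1, 2)), 2) = Pow(Pow(Add(-15, Mul(Pow(2, Rational(1, 2)), Mul(I, Pow(15, Rational(1, 2))))), Rational(1, 2)), 2) = Pow(Pow(Add(-15, Mul(I, Pow(30, Rational(1, 2)))), Rational(1, 2)), 2) = Add(-15, Mul(I, Pow(30, Rational(1, 2))))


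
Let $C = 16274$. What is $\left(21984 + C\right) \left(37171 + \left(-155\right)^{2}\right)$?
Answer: $2341236568$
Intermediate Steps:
$\left(21984 + C\right) \left(37171 + \left(-155\right)^{2}\right) = \left(21984 + 16274\right) \left(37171 + \left(-155\right)^{2}\right) = 38258 \left(37171 + 24025\right) = 38258 \cdot 61196 = 2341236568$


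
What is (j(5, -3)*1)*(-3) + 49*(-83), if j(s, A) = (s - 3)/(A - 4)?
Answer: -28463/7 ≈ -4066.1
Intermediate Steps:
j(s, A) = (-3 + s)/(-4 + A)
(j(5, -3)*1)*(-3) + 49*(-83) = (((-3 + 5)/(-4 - 3))*1)*(-3) + 49*(-83) = ((2/(-7))*1)*(-3) - 4067 = (-⅐*2*1)*(-3) - 4067 = -2/7*1*(-3) - 4067 = -2/7*(-3) - 4067 = 6/7 - 4067 = -28463/7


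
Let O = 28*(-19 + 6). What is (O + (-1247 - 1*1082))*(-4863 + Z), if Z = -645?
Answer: 14833044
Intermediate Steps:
O = -364 (O = 28*(-13) = -364)
(O + (-1247 - 1*1082))*(-4863 + Z) = (-364 + (-1247 - 1*1082))*(-4863 - 645) = (-364 + (-1247 - 1082))*(-5508) = (-364 - 2329)*(-5508) = -2693*(-5508) = 14833044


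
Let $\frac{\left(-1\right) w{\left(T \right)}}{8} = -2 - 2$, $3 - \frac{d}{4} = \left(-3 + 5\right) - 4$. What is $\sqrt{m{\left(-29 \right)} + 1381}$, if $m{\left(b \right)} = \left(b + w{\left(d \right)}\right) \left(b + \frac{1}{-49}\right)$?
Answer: $\frac{\sqrt{63403}}{7} \approx 35.971$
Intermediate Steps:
$d = 20$ ($d = 12 - 4 \left(\left(-3 + 5\right) - 4\right) = 12 - 4 \left(2 - 4\right) = 12 - -8 = 12 + 8 = 20$)
$w{\left(T \right)} = 32$ ($w{\left(T \right)} = - 8 \left(-2 - 2\right) = \left(-8\right) \left(-4\right) = 32$)
$m{\left(b \right)} = \left(32 + b\right) \left(- \frac{1}{49} + b\right)$ ($m{\left(b \right)} = \left(b + 32\right) \left(b + \frac{1}{-49}\right) = \left(32 + b\right) \left(b - \frac{1}{49}\right) = \left(32 + b\right) \left(- \frac{1}{49} + b\right)$)
$\sqrt{m{\left(-29 \right)} + 1381} = \sqrt{\left(- \frac{32}{49} + \left(-29\right)^{2} + \frac{1567}{49} \left(-29\right)\right) + 1381} = \sqrt{\left(- \frac{32}{49} + 841 - \frac{45443}{49}\right) + 1381} = \sqrt{- \frac{4266}{49} + 1381} = \sqrt{\frac{63403}{49}} = \frac{\sqrt{63403}}{7}$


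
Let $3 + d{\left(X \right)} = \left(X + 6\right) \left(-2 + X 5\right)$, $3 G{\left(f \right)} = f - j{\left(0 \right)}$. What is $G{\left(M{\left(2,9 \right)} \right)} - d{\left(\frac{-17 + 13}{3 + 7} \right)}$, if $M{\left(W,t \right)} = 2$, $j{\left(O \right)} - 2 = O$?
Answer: $\frac{127}{5} \approx 25.4$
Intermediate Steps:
$j{\left(O \right)} = 2 + O$
$G{\left(f \right)} = - \frac{2}{3} + \frac{f}{3}$ ($G{\left(f \right)} = \frac{f - \left(2 + 0\right)}{3} = \frac{f - 2}{3} = \frac{-2 + f}{3} = - \frac{2}{3} + \frac{f}{3}$)
$d{\left(X \right)} = -3 + \left(-2 + 5 X\right) \left(6 + X\right)$ ($d{\left(X \right)} = -3 + \left(X + 6\right) \left(-2 + X 5\right) = -3 + \left(6 + X\right) \left(-2 + 5 X\right) = -3 + \left(-2 + 5 X\right) \left(6 + X\right)$)
$G{\left(M{\left(2,9 \right)} \right)} - d{\left(\frac{-17 + 13}{3 + 7} \right)} = \left(- \frac{2}{3} + \frac{1}{3} \cdot 2\right) - \left(-15 + 5 \left(\frac{-17 + 13}{3 + 7}\right)^{2} + 28 \frac{-17 + 13}{3 + 7}\right) = \left(- \frac{2}{3} + \frac{2}{3}\right) - \left(-15 + 5 \left(- \frac{4}{10}\right)^{2} + 28 \left(- \frac{4}{10}\right)\right) = 0 - \left(-15 + 5 \left(\left(-4\right) \frac{1}{10}\right)^{2} + 28 \left(\left(-4\right) \frac{1}{10}\right)\right) = 0 - \left(-15 + 5 \left(- \frac{2}{5}\right)^{2} + 28 \left(- \frac{2}{5}\right)\right) = 0 - \left(-15 + 5 \cdot \frac{4}{25} - \frac{56}{5}\right) = 0 - \left(-15 + \frac{4}{5} - \frac{56}{5}\right) = 0 - - \frac{127}{5} = 0 + \frac{127}{5} = \frac{127}{5}$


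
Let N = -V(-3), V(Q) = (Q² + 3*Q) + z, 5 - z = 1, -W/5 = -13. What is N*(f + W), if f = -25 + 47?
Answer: -348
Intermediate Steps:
W = 65 (W = -5*(-13) = 65)
z = 4 (z = 5 - 1*1 = 5 - 1 = 4)
f = 22
V(Q) = 4 + Q² + 3*Q (V(Q) = (Q² + 3*Q) + 4 = 4 + Q² + 3*Q)
N = -4 (N = -(4 + (-3)² + 3*(-3)) = -(4 + 9 - 9) = -1*4 = -4)
N*(f + W) = -4*(22 + 65) = -4*87 = -348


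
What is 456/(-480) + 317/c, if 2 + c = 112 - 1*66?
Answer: 344/55 ≈ 6.2545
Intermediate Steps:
c = 44 (c = -2 + (112 - 1*66) = -2 + (112 - 66) = -2 + 46 = 44)
456/(-480) + 317/c = 456/(-480) + 317/44 = 456*(-1/480) + 317*(1/44) = -19/20 + 317/44 = 344/55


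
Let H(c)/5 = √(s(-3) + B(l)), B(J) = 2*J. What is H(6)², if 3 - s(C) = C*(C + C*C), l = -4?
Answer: 325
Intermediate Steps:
s(C) = 3 - C*(C + C²) (s(C) = 3 - C*(C + C*C) = 3 - C*(C + C²))
H(c) = 5*√13 (H(c) = 5*√((3 - 1*(-3)² - 1*(-3)³) + 2*(-4)) = 5*√((3 - 1*9 - 1*(-27)) - 8) = 5*√((3 - 9 + 27) - 8) = 5*√(21 - 8) = 5*√13)
H(6)² = (5*√13)² = 325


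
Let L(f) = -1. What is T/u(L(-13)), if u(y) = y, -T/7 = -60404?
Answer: -422828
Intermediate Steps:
T = 422828 (T = -7*(-60404) = 422828)
T/u(L(-13)) = 422828/(-1) = 422828*(-1) = -422828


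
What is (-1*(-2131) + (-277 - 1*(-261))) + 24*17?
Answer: 2523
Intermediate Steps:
(-1*(-2131) + (-277 - 1*(-261))) + 24*17 = (2131 + (-277 + 261)) + 408 = (2131 - 16) + 408 = 2115 + 408 = 2523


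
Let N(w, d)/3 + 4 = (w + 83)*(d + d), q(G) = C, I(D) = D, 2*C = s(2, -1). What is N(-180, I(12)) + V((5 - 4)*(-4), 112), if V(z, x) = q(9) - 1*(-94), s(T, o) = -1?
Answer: -13805/2 ≈ -6902.5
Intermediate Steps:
C = -½ (C = (½)*(-1) = -½ ≈ -0.50000)
q(G) = -½
N(w, d) = -12 + 6*d*(83 + w) (N(w, d) = -12 + 3*((w + 83)*(d + d)) = -12 + 3*((83 + w)*(2*d)) = -12 + 3*(2*d*(83 + w)) = -12 + 6*d*(83 + w))
V(z, x) = 187/2 (V(z, x) = -½ - 1*(-94) = -½ + 94 = 187/2)
N(-180, I(12)) + V((5 - 4)*(-4), 112) = (-12 + 498*12 + 6*12*(-180)) + 187/2 = (-12 + 5976 - 12960) + 187/2 = -6996 + 187/2 = -13805/2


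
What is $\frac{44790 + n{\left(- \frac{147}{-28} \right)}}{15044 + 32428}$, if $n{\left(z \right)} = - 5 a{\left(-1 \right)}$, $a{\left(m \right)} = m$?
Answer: $\frac{44795}{47472} \approx 0.94361$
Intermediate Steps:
$n{\left(z \right)} = 5$ ($n{\left(z \right)} = \left(-5\right) \left(-1\right) = 5$)
$\frac{44790 + n{\left(- \frac{147}{-28} \right)}}{15044 + 32428} = \frac{44790 + 5}{15044 + 32428} = \frac{44795}{47472}$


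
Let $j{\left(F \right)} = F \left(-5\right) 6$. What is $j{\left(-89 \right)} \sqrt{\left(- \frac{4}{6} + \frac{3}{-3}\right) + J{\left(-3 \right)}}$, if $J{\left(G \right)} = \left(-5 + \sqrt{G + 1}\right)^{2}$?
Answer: $890 \sqrt{192 - 90 i \sqrt{2}} \approx 12933.0 - 3897.6 i$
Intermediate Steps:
$j{\left(F \right)} = - 30 F$ ($j{\left(F \right)} = - 5 F 6 = - 30 F$)
$J{\left(G \right)} = \left(-5 + \sqrt{1 + G}\right)^{2}$
$j{\left(-89 \right)} \sqrt{\left(- \frac{4}{6} + \frac{3}{-3}\right) + J{\left(-3 \right)}} = \left(-30\right) \left(-89\right) \sqrt{\left(- \frac{4}{6} + \frac{3}{-3}\right) + \left(-5 + \sqrt{1 - 3}\right)^{2}} = 2670 \sqrt{\left(\left(-4\right) \frac{1}{6} + 3 \left(- \frac{1}{3}\right)\right) + \left(-5 + \sqrt{-2}\right)^{2}} = 2670 \sqrt{\left(- \frac{2}{3} - 1\right) + \left(-5 + i \sqrt{2}\right)^{2}} = 2670 \sqrt{- \frac{5}{3} + \left(-5 + i \sqrt{2}\right)^{2}}$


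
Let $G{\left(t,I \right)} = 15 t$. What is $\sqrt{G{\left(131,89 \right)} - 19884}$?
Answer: $3 i \sqrt{1991} \approx 133.86 i$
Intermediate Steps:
$\sqrt{G{\left(131,89 \right)} - 19884} = \sqrt{15 \cdot 131 - 19884} = \sqrt{1965 - 19884} = \sqrt{-17919} = 3 i \sqrt{1991}$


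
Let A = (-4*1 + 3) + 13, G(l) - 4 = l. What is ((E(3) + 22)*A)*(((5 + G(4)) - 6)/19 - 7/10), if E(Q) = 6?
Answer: -10584/95 ≈ -111.41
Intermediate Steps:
G(l) = 4 + l
A = 12 (A = (-4 + 3) + 13 = -1 + 13 = 12)
((E(3) + 22)*A)*(((5 + G(4)) - 6)/19 - 7/10) = ((6 + 22)*12)*(((5 + (4 + 4)) - 6)/19 - 7/10) = (28*12)*(((5 + 8) - 6)*(1/19) - 7*⅒) = 336*((13 - 6)*(1/19) - 7/10) = 336*(7*(1/19) - 7/10) = 336*(7/19 - 7/10) = 336*(-63/190) = -10584/95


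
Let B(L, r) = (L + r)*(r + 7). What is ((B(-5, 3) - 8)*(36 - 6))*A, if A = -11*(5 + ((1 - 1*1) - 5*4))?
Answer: -138600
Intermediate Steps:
B(L, r) = (7 + r)*(L + r) (B(L, r) = (L + r)*(7 + r) = (7 + r)*(L + r))
A = 165 (A = -11*(5 + ((1 - 1) - 20)) = -11*(5 + (0 - 20)) = -11*(5 - 20) = -11*(-15) = 165)
((B(-5, 3) - 8)*(36 - 6))*A = (((3² + 7*(-5) + 7*3 - 5*3) - 8)*(36 - 6))*165 = (((9 - 35 + 21 - 15) - 8)*30)*165 = ((-20 - 8)*30)*165 = -28*30*165 = -840*165 = -138600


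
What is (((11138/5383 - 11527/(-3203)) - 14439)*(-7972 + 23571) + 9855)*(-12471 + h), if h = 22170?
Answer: -37648929282471627051/17241749 ≈ -2.1836e+12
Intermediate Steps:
(((11138/5383 - 11527/(-3203)) - 14439)*(-7972 + 23571) + 9855)*(-12471 + h) = (((11138/5383 - 11527/(-3203)) - 14439)*(-7972 + 23571) + 9855)*(-12471 + 22170) = (((11138*(1/5383) - 11527*(-1/3203)) - 14439)*15599 + 9855)*9699 = (((11138/5383 + 11527/3203) - 14439)*15599 + 9855)*9699 = ((97724855/17241749 - 14439)*15599 + 9855)*9699 = (-248855888956/17241749*15599 + 9855)*9699 = (-3881903011824644/17241749 + 9855)*9699 = -3881733094388249/17241749*9699 = -37648929282471627051/17241749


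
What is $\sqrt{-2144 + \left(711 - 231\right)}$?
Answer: $8 i \sqrt{26} \approx 40.792 i$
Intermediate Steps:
$\sqrt{-2144 + \left(711 - 231\right)} = \sqrt{-2144 + 480} = \sqrt{-1664} = 8 i \sqrt{26}$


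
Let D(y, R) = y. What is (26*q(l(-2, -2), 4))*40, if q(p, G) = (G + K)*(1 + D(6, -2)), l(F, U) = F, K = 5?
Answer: 65520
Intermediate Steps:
q(p, G) = 35 + 7*G (q(p, G) = (G + 5)*(1 + 6) = (5 + G)*7 = 35 + 7*G)
(26*q(l(-2, -2), 4))*40 = (26*(35 + 7*4))*40 = (26*(35 + 28))*40 = (26*63)*40 = 1638*40 = 65520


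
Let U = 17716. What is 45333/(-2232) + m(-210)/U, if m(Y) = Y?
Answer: -22321893/1098392 ≈ -20.322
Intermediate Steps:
45333/(-2232) + m(-210)/U = 45333/(-2232) - 210/17716 = 45333*(-1/2232) - 210*1/17716 = -5037/248 - 105/8858 = -22321893/1098392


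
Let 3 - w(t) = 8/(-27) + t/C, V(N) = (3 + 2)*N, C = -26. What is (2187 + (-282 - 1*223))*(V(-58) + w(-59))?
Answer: -170604419/351 ≈ -4.8605e+5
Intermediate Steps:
V(N) = 5*N
w(t) = 89/27 + t/26 (w(t) = 3 - (8/(-27) + t/(-26)) = 3 - (8*(-1/27) + t*(-1/26)) = 3 - (-8/27 - t/26) = 3 + (8/27 + t/26) = 89/27 + t/26)
(2187 + (-282 - 1*223))*(V(-58) + w(-59)) = (2187 + (-282 - 1*223))*(5*(-58) + (89/27 + (1/26)*(-59))) = (2187 + (-282 - 223))*(-290 + (89/27 - 59/26)) = (2187 - 505)*(-290 + 721/702) = 1682*(-202859/702) = -170604419/351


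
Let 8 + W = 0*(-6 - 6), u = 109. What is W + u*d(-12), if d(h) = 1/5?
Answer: 69/5 ≈ 13.800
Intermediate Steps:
d(h) = 1/5
W = -8 (W = -8 + 0*(-6 - 6) = -8 + 0*(-12) = -8 + 0 = -8)
W + u*d(-12) = -8 + 109*(1/5) = -8 + 109/5 = 69/5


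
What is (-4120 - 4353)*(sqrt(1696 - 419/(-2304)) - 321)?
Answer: 2719833 - 8473*sqrt(3908003)/48 ≈ 2.3709e+6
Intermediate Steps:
(-4120 - 4353)*(sqrt(1696 - 419/(-2304)) - 321) = -8473*(sqrt(1696 - 419*(-1/2304)) - 321) = -8473*(sqrt(1696 + 419/2304) - 321) = -8473*(sqrt(3908003/2304) - 321) = -8473*(sqrt(3908003)/48 - 321) = -8473*(-321 + sqrt(3908003)/48) = 2719833 - 8473*sqrt(3908003)/48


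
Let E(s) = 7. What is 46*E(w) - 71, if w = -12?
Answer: 251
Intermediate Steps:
46*E(w) - 71 = 46*7 - 71 = 322 - 71 = 251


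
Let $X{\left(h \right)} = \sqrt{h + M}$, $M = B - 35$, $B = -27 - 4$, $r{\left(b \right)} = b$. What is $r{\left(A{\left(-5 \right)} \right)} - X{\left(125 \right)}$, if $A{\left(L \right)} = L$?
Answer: $-5 - \sqrt{59} \approx -12.681$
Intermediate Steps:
$B = -31$
$M = -66$ ($M = -31 - 35 = -66$)
$X{\left(h \right)} = \sqrt{-66 + h}$ ($X{\left(h \right)} = \sqrt{h - 66} = \sqrt{-66 + h}$)
$r{\left(A{\left(-5 \right)} \right)} - X{\left(125 \right)} = -5 - \sqrt{-66 + 125} = -5 - \sqrt{59}$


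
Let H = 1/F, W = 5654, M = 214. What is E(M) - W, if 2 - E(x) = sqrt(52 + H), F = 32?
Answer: -5652 - 3*sqrt(370)/8 ≈ -5659.2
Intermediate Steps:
H = 1/32 ≈ 0.031250
E(x) = 2 - 3*sqrt(370)/8 (E(x) = 2 - sqrt(52 + 1/32) = 2 - sqrt(1665/32) = 2 - 3*sqrt(370)/8)
E(M) - W = (2 - 3*sqrt(370)/8) - 1*5654 = (2 - 3*sqrt(370)/8) - 5654 = -5652 - 3*sqrt(370)/8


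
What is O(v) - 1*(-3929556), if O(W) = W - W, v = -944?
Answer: 3929556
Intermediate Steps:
O(W) = 0
O(v) - 1*(-3929556) = 0 - 1*(-3929556) = 0 + 3929556 = 3929556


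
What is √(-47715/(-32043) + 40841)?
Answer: √4659464764306/10681 ≈ 202.10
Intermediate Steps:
√(-47715/(-32043) + 40841) = √(-47715*(-1/32043) + 40841) = √(15905/10681 + 40841) = √(436238626/10681) = √4659464764306/10681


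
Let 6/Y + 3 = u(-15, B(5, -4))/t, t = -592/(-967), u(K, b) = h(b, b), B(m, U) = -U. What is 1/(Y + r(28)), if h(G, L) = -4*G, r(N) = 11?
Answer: 539/5818 ≈ 0.092643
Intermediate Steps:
u(K, b) = -4*b
t = 592/967 (t = -592*(-1/967) = 592/967 ≈ 0.61220)
Y = -111/539 (Y = 6/(-3 + (-(-4)*(-4))/(592/967)) = 6/(-3 - 4*4*(967/592)) = 6/(-3 - 16*967/592) = 6/(-3 - 967/37) = 6/(-1078/37) = 6*(-37/1078) = -111/539 ≈ -0.20594)
1/(Y + r(28)) = 1/(-111/539 + 11) = 1/(5818/539) = 539/5818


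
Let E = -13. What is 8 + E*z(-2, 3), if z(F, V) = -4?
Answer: 60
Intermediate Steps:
8 + E*z(-2, 3) = 8 - 13*(-4) = 8 + 52 = 60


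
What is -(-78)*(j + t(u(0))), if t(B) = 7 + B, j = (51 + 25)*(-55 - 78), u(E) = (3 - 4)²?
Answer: -787800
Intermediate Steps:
u(E) = 1 (u(E) = (-1)² = 1)
j = -10108 (j = 76*(-133) = -10108)
-(-78)*(j + t(u(0))) = -(-78)*(-10108 + (7 + 1)) = -(-78)*(-10108 + 8) = -(-78)*(-10100) = -1*787800 = -787800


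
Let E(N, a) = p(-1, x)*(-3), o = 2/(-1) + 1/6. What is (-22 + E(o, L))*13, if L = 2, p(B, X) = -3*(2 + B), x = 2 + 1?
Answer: -169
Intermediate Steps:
x = 3
p(B, X) = -6 - 3*B
o = -11/6 (o = 2*(-1) + 1*(⅙) = -2 + ⅙ = -11/6 ≈ -1.8333)
E(N, a) = 9 (E(N, a) = (-6 - 3*(-1))*(-3) = (-6 + 3)*(-3) = -3*(-3) = 9)
(-22 + E(o, L))*13 = (-22 + 9)*13 = -13*13 = -169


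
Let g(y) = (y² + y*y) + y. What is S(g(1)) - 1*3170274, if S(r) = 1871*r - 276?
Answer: -3164937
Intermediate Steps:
g(y) = y + 2*y² (g(y) = (y² + y²) + y = 2*y² + y = y + 2*y²)
S(r) = -276 + 1871*r
S(g(1)) - 1*3170274 = (-276 + 1871*(1*(1 + 2*1))) - 1*3170274 = (-276 + 1871*(1*(1 + 2))) - 3170274 = (-276 + 1871*(1*3)) - 3170274 = (-276 + 1871*3) - 3170274 = (-276 + 5613) - 3170274 = 5337 - 3170274 = -3164937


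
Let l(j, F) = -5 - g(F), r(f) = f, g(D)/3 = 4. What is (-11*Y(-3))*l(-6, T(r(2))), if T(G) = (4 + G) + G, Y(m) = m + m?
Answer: -1122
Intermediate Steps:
Y(m) = 2*m
g(D) = 12 (g(D) = 3*4 = 12)
T(G) = 4 + 2*G
l(j, F) = -17 (l(j, F) = -5 - 1*12 = -5 - 12 = -17)
(-11*Y(-3))*l(-6, T(r(2))) = -22*(-3)*(-17) = -11*(-6)*(-17) = 66*(-17) = -1122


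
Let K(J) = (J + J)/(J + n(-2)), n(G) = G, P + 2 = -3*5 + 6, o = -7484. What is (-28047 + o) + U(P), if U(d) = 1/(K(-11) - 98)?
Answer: -44484825/1252 ≈ -35531.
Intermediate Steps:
P = -11 (P = -2 + (-3*5 + 6) = -2 + (-15 + 6) = -2 - 9 = -11)
K(J) = 2*J/(-2 + J) (K(J) = (J + J)/(J - 2) = (2*J)/(-2 + J) = 2*J/(-2 + J))
U(d) = -13/1252 (U(d) = 1/(2*(-11)/(-2 - 11) - 98) = 1/(2*(-11)/(-13) - 98) = 1/(2*(-11)*(-1/13) - 98) = 1/(22/13 - 98) = 1/(-1252/13) = -13/1252)
(-28047 + o) + U(P) = (-28047 - 7484) - 13/1252 = -35531 - 13/1252 = -44484825/1252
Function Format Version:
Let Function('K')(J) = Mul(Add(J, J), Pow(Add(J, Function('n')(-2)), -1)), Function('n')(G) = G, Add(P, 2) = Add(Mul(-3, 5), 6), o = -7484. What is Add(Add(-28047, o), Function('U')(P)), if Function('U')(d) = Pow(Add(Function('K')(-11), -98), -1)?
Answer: Rational(-44484825, 1252) ≈ -35531.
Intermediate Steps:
P = -11 (P = Add(-2, Add(Mul(-3, 5), 6)) = Add(-2, Add(-15, 6)) = Add(-2, -9) = -11)
Function('K')(J) = Mul(2, J, Pow(Add(-2, J), -1)) (Function('K')(J) = Mul(Add(J, J), Pow(Add(J, -2), -1)) = Mul(Mul(2, J), Pow(Add(-2, J), -1)) = Mul(2, J, Pow(Add(-2, J), -1)))
Function('U')(d) = Rational(-13, 1252) (Function('U')(d) = Pow(Add(Mul(2, -11, Pow(Add(-2, -11), -1)), -98), -1) = Pow(Add(Mul(2, -11, Pow(-13, -1)), -98), -1) = Pow(Add(Mul(2, -11, Rational(-1, 13)), -98), -1) = Pow(Add(Rational(22, 13), -98), -1) = Pow(Rational(-1252, 13), -1) = Rational(-13, 1252))
Add(Add(-28047, o), Function('U')(P)) = Add(Add(-28047, -7484), Rational(-13, 1252)) = Add(-35531, Rational(-13, 1252)) = Rational(-44484825, 1252)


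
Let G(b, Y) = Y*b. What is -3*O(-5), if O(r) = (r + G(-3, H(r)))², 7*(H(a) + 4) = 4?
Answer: -4107/49 ≈ -83.816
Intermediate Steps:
H(a) = -24/7 (H(a) = -4 + (⅐)*4 = -4 + 4/7 = -24/7)
O(r) = (72/7 + r)² (O(r) = (r - 24/7*(-3))² = (r + 72/7)² = (72/7 + r)²)
-3*O(-5) = -3*(72 + 7*(-5))²/49 = -3*(72 - 35)²/49 = -3*37²/49 = -3*1369/49 = -4107/49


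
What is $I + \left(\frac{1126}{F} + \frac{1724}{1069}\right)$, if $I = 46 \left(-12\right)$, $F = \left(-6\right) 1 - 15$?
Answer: $- \frac{13559338}{22449} \approx -604.01$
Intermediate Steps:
$F = -21$ ($F = -6 - 15 = -21$)
$I = -552$
$I + \left(\frac{1126}{F} + \frac{1724}{1069}\right) = -552 + \left(\frac{1126}{-21} + \frac{1724}{1069}\right) = -552 + \left(1126 \left(- \frac{1}{21}\right) + 1724 \cdot \frac{1}{1069}\right) = -552 + \left(- \frac{1126}{21} + \frac{1724}{1069}\right) = -552 - \frac{1167490}{22449} = - \frac{13559338}{22449}$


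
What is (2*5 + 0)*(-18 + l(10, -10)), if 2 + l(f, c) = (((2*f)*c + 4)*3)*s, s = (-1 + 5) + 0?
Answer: -23720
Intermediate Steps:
s = 4 (s = 4 + 0 = 4)
l(f, c) = 46 + 24*c*f (l(f, c) = -2 + (((2*f)*c + 4)*3)*4 = -2 + ((2*c*f + 4)*3)*4 = -2 + ((4 + 2*c*f)*3)*4 = -2 + (12 + 6*c*f)*4 = -2 + (48 + 24*c*f) = 46 + 24*c*f)
(2*5 + 0)*(-18 + l(10, -10)) = (2*5 + 0)*(-18 + (46 + 24*(-10)*10)) = (10 + 0)*(-18 + (46 - 2400)) = 10*(-18 - 2354) = 10*(-2372) = -23720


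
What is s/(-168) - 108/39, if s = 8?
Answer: -769/273 ≈ -2.8168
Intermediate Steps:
s/(-168) - 108/39 = 8/(-168) - 108/39 = 8*(-1/168) - 108*1/39 = -1/21 - 36/13 = -769/273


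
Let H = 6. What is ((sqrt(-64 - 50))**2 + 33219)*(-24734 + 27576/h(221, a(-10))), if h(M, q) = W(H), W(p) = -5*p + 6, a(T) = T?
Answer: -856856715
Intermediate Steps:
W(p) = 6 - 5*p
h(M, q) = -24 (h(M, q) = 6 - 5*6 = 6 - 30 = -24)
((sqrt(-64 - 50))**2 + 33219)*(-24734 + 27576/h(221, a(-10))) = ((sqrt(-64 - 50))**2 + 33219)*(-24734 + 27576/(-24)) = ((sqrt(-114))**2 + 33219)*(-24734 + 27576*(-1/24)) = ((I*sqrt(114))**2 + 33219)*(-24734 - 1149) = (-114 + 33219)*(-25883) = 33105*(-25883) = -856856715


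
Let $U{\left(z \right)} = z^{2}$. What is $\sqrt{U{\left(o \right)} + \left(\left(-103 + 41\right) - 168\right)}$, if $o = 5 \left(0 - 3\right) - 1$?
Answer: $\sqrt{26} \approx 5.099$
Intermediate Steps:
$o = -16$ ($o = 5 \left(-3\right) - 1 = -15 - 1 = -16$)
$\sqrt{U{\left(o \right)} + \left(\left(-103 + 41\right) - 168\right)} = \sqrt{\left(-16\right)^{2} + \left(\left(-103 + 41\right) - 168\right)} = \sqrt{256 - 230} = \sqrt{26}$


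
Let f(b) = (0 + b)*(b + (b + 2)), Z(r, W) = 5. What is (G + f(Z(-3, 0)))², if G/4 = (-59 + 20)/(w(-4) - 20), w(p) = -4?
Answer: 17689/4 ≈ 4422.3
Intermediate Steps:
G = 13/2 (G = 4*((-59 + 20)/(-4 - 20)) = 4*(-39/(-24)) = 4*(-39*(-1/24)) = 4*(13/8) = 13/2 ≈ 6.5000)
f(b) = b*(2 + 2*b) (f(b) = b*(b + (2 + b)) = b*(2 + 2*b))
(G + f(Z(-3, 0)))² = (13/2 + 2*5*(1 + 5))² = (13/2 + 2*5*6)² = (13/2 + 60)² = (133/2)² = 17689/4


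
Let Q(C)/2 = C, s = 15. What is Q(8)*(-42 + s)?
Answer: -432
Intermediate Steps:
Q(C) = 2*C
Q(8)*(-42 + s) = (2*8)*(-42 + 15) = 16*(-27) = -432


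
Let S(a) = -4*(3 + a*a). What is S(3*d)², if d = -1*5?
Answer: 831744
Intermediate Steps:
d = -5
S(a) = -12 - 4*a² (S(a) = -4*(3 + a²) = -12 - 4*a²)
S(3*d)² = (-12 - 4*(3*(-5))²)² = (-12 - 4*(-15)²)² = (-12 - 4*225)² = (-12 - 900)² = (-912)² = 831744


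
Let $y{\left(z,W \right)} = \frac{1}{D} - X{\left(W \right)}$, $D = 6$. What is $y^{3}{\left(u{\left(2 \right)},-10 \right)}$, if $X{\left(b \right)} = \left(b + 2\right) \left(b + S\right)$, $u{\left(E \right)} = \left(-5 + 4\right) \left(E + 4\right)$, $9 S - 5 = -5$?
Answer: $- \frac{109902239}{216} \approx -5.0881 \cdot 10^{5}$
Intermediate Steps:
$S = 0$ ($S = \frac{5}{9} + \frac{1}{9} \left(-5\right) = \frac{5}{9} - \frac{5}{9} = 0$)
$u{\left(E \right)} = -4 - E$ ($u{\left(E \right)} = - (4 + E) = -4 - E$)
$X{\left(b \right)} = b \left(2 + b\right)$ ($X{\left(b \right)} = \left(b + 2\right) \left(b + 0\right) = \left(2 + b\right) b = b \left(2 + b\right)$)
$y{\left(z,W \right)} = \frac{1}{6} - W \left(2 + W\right)$
$y^{3}{\left(u{\left(2 \right)},-10 \right)} = \left(\frac{1}{6} - \left(-10\right)^{2} - -20\right)^{3} = \left(\frac{1}{6} - 100 + 20\right)^{3} = \left(- \frac{479}{6}\right)^{3} = - \frac{109902239}{216}$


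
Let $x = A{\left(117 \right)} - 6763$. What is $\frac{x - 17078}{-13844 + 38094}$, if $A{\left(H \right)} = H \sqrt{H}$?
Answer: $- \frac{23841}{24250} + \frac{351 \sqrt{13}}{24250} \approx -0.93095$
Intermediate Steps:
$A{\left(H \right)} = H^{\frac{3}{2}}$
$x = -6763 + 351 \sqrt{13}$ ($x = 117^{\frac{3}{2}} - 6763 = 351 \sqrt{13} - 6763 = -6763 + 351 \sqrt{13} \approx -5497.5$)
$\frac{x - 17078}{-13844 + 38094} = \frac{\left(-6763 + 351 \sqrt{13}\right) - 17078}{-13844 + 38094} = \frac{\left(-6763 + 351 \sqrt{13}\right) - 17078}{24250} = \left(-23841 + 351 \sqrt{13}\right) \frac{1}{24250} = - \frac{23841}{24250} + \frac{351 \sqrt{13}}{24250}$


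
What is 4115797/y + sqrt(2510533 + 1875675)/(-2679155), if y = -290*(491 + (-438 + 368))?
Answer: -4115797/122090 - 4*sqrt(274138)/2679155 ≈ -33.712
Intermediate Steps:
y = -122090 (y = -290*(491 - 70) = -290*421 = -122090)
4115797/y + sqrt(2510533 + 1875675)/(-2679155) = 4115797/(-122090) + sqrt(2510533 + 1875675)/(-2679155) = 4115797*(-1/122090) + sqrt(4386208)*(-1/2679155) = -4115797/122090 + (4*sqrt(274138))*(-1/2679155) = -4115797/122090 - 4*sqrt(274138)/2679155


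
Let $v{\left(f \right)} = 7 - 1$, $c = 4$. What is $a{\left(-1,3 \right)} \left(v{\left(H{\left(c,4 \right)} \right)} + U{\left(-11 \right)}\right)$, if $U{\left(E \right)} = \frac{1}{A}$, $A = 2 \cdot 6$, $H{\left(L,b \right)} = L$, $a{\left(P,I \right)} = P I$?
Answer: $- \frac{73}{4} \approx -18.25$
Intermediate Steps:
$a{\left(P,I \right)} = I P$
$A = 12$
$v{\left(f \right)} = 6$ ($v{\left(f \right)} = 7 - 1 = 6$)
$U{\left(E \right)} = \frac{1}{12}$
$a{\left(-1,3 \right)} \left(v{\left(H{\left(c,4 \right)} \right)} + U{\left(-11 \right)}\right) = 3 \left(-1\right) \left(6 + \frac{1}{12}\right) = \left(-3\right) \frac{73}{12} = - \frac{73}{4}$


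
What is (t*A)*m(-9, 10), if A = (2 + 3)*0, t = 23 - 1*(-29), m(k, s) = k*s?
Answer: 0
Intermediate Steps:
t = 52 (t = 23 + 29 = 52)
A = 0 (A = 5*0 = 0)
(t*A)*m(-9, 10) = (52*0)*(-9*10) = 0*(-90) = 0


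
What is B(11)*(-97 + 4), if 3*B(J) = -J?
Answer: 341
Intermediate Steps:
B(J) = -J/3 (B(J) = (-J)/3 = -J/3)
B(11)*(-97 + 4) = (-1/3*11)*(-97 + 4) = -11/3*(-93) = 341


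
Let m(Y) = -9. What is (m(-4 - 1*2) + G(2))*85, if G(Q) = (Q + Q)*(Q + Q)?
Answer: 595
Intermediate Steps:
G(Q) = 4*Q² (G(Q) = (2*Q)*(2*Q) = 4*Q²)
(m(-4 - 1*2) + G(2))*85 = (-9 + 4*2²)*85 = (-9 + 4*4)*85 = (-9 + 16)*85 = 7*85 = 595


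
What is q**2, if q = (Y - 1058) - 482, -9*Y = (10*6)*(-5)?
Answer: 20430400/9 ≈ 2.2700e+6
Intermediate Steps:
Y = 100/3 (Y = -10*6*(-5)/9 = -20*(-5)/3 = -1/9*(-300) = 100/3 ≈ 33.333)
q = -4520/3 (q = (100/3 - 1058) - 482 = -3074/3 - 482 = -4520/3 ≈ -1506.7)
q**2 = (-4520/3)**2 = 20430400/9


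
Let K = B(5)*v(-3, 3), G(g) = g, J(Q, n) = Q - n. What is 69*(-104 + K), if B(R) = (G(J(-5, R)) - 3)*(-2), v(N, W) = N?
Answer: -12558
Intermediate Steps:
B(R) = 16 + 2*R (B(R) = ((-5 - R) - 3)*(-2) = (-8 - R)*(-2) = 16 + 2*R)
K = -78 (K = (16 + 2*5)*(-3) = (16 + 10)*(-3) = 26*(-3) = -78)
69*(-104 + K) = 69*(-104 - 78) = 69*(-182) = -12558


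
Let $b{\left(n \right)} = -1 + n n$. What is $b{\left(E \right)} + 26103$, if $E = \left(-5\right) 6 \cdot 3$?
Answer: $34202$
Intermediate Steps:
$E = -90$ ($E = \left(-30\right) 3 = -90$)
$b{\left(n \right)} = -1 + n^{2}$
$b{\left(E \right)} + 26103 = \left(-1 + \left(-90\right)^{2}\right) + 26103 = \left(-1 + 8100\right) + 26103 = 8099 + 26103 = 34202$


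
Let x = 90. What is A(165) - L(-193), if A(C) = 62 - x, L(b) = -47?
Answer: 19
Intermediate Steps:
A(C) = -28 (A(C) = 62 - 1*90 = 62 - 90 = -28)
A(165) - L(-193) = -28 - 1*(-47) = -28 + 47 = 19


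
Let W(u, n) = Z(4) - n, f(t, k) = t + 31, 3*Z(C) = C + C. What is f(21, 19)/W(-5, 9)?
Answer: -156/19 ≈ -8.2105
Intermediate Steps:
Z(C) = 2*C/3 (Z(C) = (C + C)/3 = (2*C)/3 = 2*C/3)
f(t, k) = 31 + t
W(u, n) = 8/3 - n (W(u, n) = (⅔)*4 - n = 8/3 - n)
f(21, 19)/W(-5, 9) = (31 + 21)/(8/3 - 1*9) = 52/(8/3 - 9) = 52/(-19/3) = 52*(-3/19) = -156/19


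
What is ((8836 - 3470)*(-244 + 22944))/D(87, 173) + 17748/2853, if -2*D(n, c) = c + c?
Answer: -38612858244/54841 ≈ -7.0409e+5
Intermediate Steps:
D(n, c) = -c (D(n, c) = -(c + c)/2 = -c)
((8836 - 3470)*(-244 + 22944))/D(87, 173) + 17748/2853 = ((8836 - 3470)*(-244 + 22944))/((-1*173)) + 17748/2853 = (5366*22700)/(-173) + 17748*(1/2853) = 121808200*(-1/173) + 1972/317 = -121808200/173 + 1972/317 = -38612858244/54841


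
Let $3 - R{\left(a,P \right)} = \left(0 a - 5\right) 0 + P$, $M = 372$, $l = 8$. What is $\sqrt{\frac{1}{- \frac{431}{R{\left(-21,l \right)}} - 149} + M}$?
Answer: $\frac{\sqrt{36676142}}{314} \approx 19.287$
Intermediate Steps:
$R{\left(a,P \right)} = 3 - P$ ($R{\left(a,P \right)} = 3 - \left(\left(0 a - 5\right) 0 + P\right) = 3 - \left(\left(0 - 5\right) 0 + P\right) = 3 - \left(\left(-5\right) 0 + P\right) = 3 - \left(0 + P\right) = 3 - P$)
$\sqrt{\frac{1}{- \frac{431}{R{\left(-21,l \right)}} - 149} + M} = \sqrt{\frac{1}{- \frac{431}{3 - 8} - 149} + 372} = \sqrt{\frac{1}{- \frac{431}{-5} - 149} + 372} = \sqrt{\frac{1}{\left(-431\right) \left(- \frac{1}{5}\right) - 149} + 372} = \sqrt{\frac{1}{\frac{431}{5} - 149} + 372} = \sqrt{\frac{1}{- \frac{314}{5}} + 372} = \sqrt{- \frac{5}{314} + 372} = \sqrt{\frac{116803}{314}} = \frac{\sqrt{36676142}}{314}$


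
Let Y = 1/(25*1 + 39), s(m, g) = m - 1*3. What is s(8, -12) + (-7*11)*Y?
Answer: 243/64 ≈ 3.7969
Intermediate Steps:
s(m, g) = -3 + m (s(m, g) = m - 3 = -3 + m)
Y = 1/64 (Y = 1/(25 + 39) = 1/64 ≈ 0.015625)
s(8, -12) + (-7*11)*Y = (-3 + 8) - 7*11*(1/64) = 5 - 77*1/64 = 5 - 77/64 = 243/64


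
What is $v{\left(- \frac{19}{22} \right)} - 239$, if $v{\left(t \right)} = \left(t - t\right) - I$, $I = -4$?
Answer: $-235$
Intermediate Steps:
$v{\left(t \right)} = 4$ ($v{\left(t \right)} = \left(t - t\right) - -4 = 0 + 4 = 4$)
$v{\left(- \frac{19}{22} \right)} - 239 = 4 - 239 = -235$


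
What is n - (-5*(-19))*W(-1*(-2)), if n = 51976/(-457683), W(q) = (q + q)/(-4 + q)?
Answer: 86907794/457683 ≈ 189.89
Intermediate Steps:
W(q) = 2*q/(-4 + q) (W(q) = (2*q)/(-4 + q) = 2*q/(-4 + q))
n = -51976/457683 (n = 51976*(-1/457683) = -51976/457683 ≈ -0.11356)
n - (-5*(-19))*W(-1*(-2)) = -51976/457683 - (-5*(-19))*2*(-1*(-2))/(-4 - 1*(-2)) = -51976/457683 - 95*2*2/(-4 + 2) = -51976/457683 - 95*2*2/(-2) = -51976/457683 - 95*2*2*(-1/2) = -51976/457683 - 95*(-2) = -51976/457683 - 1*(-190) = -51976/457683 + 190 = 86907794/457683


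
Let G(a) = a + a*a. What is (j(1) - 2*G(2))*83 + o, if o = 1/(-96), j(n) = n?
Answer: -87649/96 ≈ -913.01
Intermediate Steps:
o = -1/96 ≈ -0.010417
G(a) = a + a²
(j(1) - 2*G(2))*83 + o = (1 - 4*(1 + 2))*83 - 1/96 = (1 - 4*3)*83 - 1/96 = (1 - 2*6)*83 - 1/96 = (1 - 12)*83 - 1/96 = -11*83 - 1/96 = -913 - 1/96 = -87649/96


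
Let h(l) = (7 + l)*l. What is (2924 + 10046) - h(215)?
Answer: -34760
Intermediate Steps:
h(l) = l*(7 + l)
(2924 + 10046) - h(215) = (2924 + 10046) - 215*(7 + 215) = 12970 - 215*222 = 12970 - 1*47730 = 12970 - 47730 = -34760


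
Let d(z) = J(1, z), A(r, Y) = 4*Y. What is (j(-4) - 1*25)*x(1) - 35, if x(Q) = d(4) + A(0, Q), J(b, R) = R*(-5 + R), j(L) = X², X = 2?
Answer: -35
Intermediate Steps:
j(L) = 4 (j(L) = 2² = 4)
d(z) = z*(-5 + z)
x(Q) = -4 + 4*Q (x(Q) = 4*(-5 + 4) + 4*Q = 4*(-1) + 4*Q = -4 + 4*Q)
(j(-4) - 1*25)*x(1) - 35 = (4 - 1*25)*(-4 + 4*1) - 35 = (4 - 25)*(-4 + 4) - 35 = -21*0 - 35 = 0 - 35 = -35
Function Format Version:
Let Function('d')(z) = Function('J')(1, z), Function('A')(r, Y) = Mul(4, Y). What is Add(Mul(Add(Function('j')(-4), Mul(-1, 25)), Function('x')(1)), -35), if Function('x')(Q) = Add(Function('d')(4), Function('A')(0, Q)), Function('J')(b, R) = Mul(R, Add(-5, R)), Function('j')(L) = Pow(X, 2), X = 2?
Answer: -35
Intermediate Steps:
Function('j')(L) = 4 (Function('j')(L) = Pow(2, 2) = 4)
Function('d')(z) = Mul(z, Add(-5, z))
Function('x')(Q) = Add(-4, Mul(4, Q)) (Function('x')(Q) = Add(Mul(4, Add(-5, 4)), Mul(4, Q)) = Add(Mul(4, -1), Mul(4, Q)) = Add(-4, Mul(4, Q)))
Add(Mul(Add(Function('j')(-4), Mul(-1, 25)), Function('x')(1)), -35) = Add(Mul(Add(4, Mul(-1, 25)), Add(-4, Mul(4, 1))), -35) = Add(Mul(Add(4, -25), Add(-4, 4)), -35) = Add(Mul(-21, 0), -35) = Add(0, -35) = -35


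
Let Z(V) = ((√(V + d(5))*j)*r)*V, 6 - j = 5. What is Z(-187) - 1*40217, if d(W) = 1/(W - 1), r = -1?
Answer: -40217 + 561*I*√83/2 ≈ -40217.0 + 2555.5*I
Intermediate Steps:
j = 1 (j = 6 - 1*5 = 6 - 5 = 1)
d(W) = 1/(-1 + W)
Z(V) = -V*√(¼ + V) (Z(V) = ((√(V + 1/(-1 + 5))*1)*(-1))*V = ((√(V + 1/4)*1)*(-1))*V = ((√(V + ¼)*1)*(-1))*V = ((√(¼ + V)*1)*(-1))*V = (√(¼ + V)*(-1))*V = (-√(¼ + V))*V = -V*√(¼ + V))
Z(-187) - 1*40217 = -½*(-187)*√(1 + 4*(-187)) - 1*40217 = -½*(-187)*√(1 - 748) - 40217 = -½*(-187)*√(-747) - 40217 = -½*(-187)*3*I*√83 - 40217 = 561*I*√83/2 - 40217 = -40217 + 561*I*√83/2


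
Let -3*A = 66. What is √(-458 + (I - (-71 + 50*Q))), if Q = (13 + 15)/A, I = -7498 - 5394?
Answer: I*√1599059/11 ≈ 114.96*I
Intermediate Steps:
A = -22 (A = -⅓*66 = -22)
I = -12892
Q = -14/11 (Q = (13 + 15)/(-22) = 28*(-1/22) = -14/11 ≈ -1.2727)
√(-458 + (I - (-71 + 50*Q))) = √(-458 + (-12892 - (-71 + 50*(-14/11)))) = √(-458 + (-12892 - (-71 - 700/11))) = √(-458 + (-12892 - 1*(-1481/11))) = √(-458 + (-12892 + 1481/11)) = √(-458 - 140331/11) = √(-145369/11) = I*√1599059/11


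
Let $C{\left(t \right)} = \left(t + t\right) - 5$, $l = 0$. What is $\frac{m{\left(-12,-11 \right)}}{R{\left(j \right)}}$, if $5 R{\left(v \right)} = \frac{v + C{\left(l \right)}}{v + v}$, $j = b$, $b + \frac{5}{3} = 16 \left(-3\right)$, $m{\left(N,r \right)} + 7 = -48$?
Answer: $- \frac{40975}{82} \approx -499.7$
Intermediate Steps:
$C{\left(t \right)} = -5 + 2 t$ ($C{\left(t \right)} = 2 t - 5 = -5 + 2 t$)
$m{\left(N,r \right)} = -55$ ($m{\left(N,r \right)} = -7 - 48 = -55$)
$b = - \frac{149}{3}$ ($b = - \frac{5}{3} + 16 \left(-3\right) = - \frac{5}{3} - 48 = - \frac{149}{3} \approx -49.667$)
$j = - \frac{149}{3} \approx -49.667$
$R{\left(v \right)} = \frac{-5 + v}{10 v}$ ($R{\left(v \right)} = \frac{\left(v + \left(-5 + 2 \cdot 0\right)\right) \frac{1}{v + v}}{5} = \frac{\left(v + \left(-5 + 0\right)\right) \frac{1}{2 v}}{5} = \frac{\left(v - 5\right) \frac{1}{2 v}}{5} = \frac{\left(-5 + v\right) \frac{1}{2 v}}{5} = \frac{\frac{1}{2} \frac{1}{v} \left(-5 + v\right)}{5} = \frac{-5 + v}{10 v}$)
$\frac{m{\left(-12,-11 \right)}}{R{\left(j \right)}} = - \frac{55}{\frac{1}{10} \frac{1}{- \frac{149}{3}} \left(-5 - \frac{149}{3}\right)} = - \frac{55}{\frac{1}{10} \left(- \frac{3}{149}\right) \left(- \frac{164}{3}\right)} = - \frac{55}{\frac{82}{745}} = \left(-55\right) \frac{745}{82} = - \frac{40975}{82}$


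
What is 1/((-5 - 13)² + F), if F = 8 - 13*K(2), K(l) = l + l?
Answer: 1/280 ≈ 0.0035714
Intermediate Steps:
K(l) = 2*l
F = -44 (F = 8 - 26*2 = 8 - 13*4 = 8 - 52 = -44)
1/((-5 - 13)² + F) = 1/((-5 - 13)² - 44) = 1/((-18)² - 44) = 1/(324 - 44) = 1/280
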